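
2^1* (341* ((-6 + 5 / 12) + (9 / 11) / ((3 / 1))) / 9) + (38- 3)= -19841 / 54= -367.43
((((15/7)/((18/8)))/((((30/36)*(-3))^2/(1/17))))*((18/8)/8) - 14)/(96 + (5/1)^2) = -16657/143990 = -0.12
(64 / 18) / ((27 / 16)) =512 / 243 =2.11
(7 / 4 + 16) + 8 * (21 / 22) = 1117 / 44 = 25.39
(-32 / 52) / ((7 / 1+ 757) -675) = -8 / 1157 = -0.01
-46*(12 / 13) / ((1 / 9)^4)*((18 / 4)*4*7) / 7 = -65190096 / 13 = -5014622.77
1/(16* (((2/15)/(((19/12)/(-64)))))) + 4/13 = 0.30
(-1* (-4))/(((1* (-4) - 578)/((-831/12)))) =277/582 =0.48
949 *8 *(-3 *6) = -136656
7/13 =0.54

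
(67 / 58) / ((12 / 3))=67 / 232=0.29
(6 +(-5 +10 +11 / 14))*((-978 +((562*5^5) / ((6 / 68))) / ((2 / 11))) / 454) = 2841861.21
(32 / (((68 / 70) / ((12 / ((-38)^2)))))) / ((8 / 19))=210 / 323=0.65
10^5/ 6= 50000/ 3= 16666.67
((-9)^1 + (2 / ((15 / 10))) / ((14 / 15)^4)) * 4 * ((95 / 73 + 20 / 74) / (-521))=295286445 / 3378737621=0.09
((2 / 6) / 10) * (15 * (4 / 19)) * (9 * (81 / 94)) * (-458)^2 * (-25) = -3822948900 / 893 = -4281017.81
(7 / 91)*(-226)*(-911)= 205886 / 13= 15837.38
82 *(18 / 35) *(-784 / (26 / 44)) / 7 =-7993.11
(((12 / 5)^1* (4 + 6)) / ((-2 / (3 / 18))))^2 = 4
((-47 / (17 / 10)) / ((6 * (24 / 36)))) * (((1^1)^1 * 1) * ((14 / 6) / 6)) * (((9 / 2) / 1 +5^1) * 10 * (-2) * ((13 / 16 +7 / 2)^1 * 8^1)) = 3594325 / 204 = 17619.24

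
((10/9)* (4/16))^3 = 125/5832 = 0.02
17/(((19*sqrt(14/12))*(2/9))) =153*sqrt(42)/266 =3.73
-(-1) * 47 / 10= 47 / 10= 4.70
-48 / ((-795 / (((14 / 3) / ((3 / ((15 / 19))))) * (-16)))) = -3584 / 3021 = -1.19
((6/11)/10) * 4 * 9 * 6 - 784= -42472/55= -772.22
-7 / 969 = -0.01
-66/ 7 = -9.43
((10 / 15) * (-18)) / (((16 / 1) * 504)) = -1 / 672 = -0.00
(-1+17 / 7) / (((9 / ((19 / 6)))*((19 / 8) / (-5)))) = -1.06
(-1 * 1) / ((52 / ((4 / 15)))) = -1 / 195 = -0.01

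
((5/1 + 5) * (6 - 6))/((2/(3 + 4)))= 0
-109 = -109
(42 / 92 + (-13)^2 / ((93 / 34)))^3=18878253855543109 / 78292892952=241123.47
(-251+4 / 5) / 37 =-1251 / 185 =-6.76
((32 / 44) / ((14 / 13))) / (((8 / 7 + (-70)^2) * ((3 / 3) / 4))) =52 / 94347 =0.00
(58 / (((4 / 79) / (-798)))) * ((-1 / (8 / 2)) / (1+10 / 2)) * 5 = 1523515 / 8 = 190439.38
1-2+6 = 5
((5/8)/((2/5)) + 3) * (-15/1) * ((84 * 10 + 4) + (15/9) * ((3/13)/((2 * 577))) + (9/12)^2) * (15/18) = -184983921725/3840512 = -48166.47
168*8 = 1344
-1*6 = -6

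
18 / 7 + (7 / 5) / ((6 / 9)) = 327 / 70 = 4.67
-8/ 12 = -2/ 3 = -0.67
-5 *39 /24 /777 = -65 /6216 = -0.01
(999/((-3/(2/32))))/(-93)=111/496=0.22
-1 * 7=-7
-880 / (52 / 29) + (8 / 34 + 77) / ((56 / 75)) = -4793585 / 12376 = -387.33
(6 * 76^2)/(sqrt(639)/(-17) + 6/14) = -4811408 * sqrt(71)/1595-11684848/1595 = -32743.88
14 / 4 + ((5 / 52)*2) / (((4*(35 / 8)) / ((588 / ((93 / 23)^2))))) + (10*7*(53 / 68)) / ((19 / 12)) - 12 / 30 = 4594532687 / 121057170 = 37.95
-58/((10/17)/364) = -179452/5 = -35890.40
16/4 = 4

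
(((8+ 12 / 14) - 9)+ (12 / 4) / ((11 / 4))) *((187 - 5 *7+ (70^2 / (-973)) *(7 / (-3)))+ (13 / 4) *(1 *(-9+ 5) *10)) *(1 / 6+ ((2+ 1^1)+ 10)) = 40582379 / 96327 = 421.30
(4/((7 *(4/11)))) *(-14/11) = -2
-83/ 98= -0.85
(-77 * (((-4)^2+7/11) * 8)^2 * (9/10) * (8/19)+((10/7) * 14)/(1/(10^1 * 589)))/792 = -52126199/103455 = -503.85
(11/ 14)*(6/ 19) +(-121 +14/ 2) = -15129/ 133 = -113.75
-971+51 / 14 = -13543 / 14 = -967.36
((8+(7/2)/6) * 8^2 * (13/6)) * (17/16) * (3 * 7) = 159341/6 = 26556.83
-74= -74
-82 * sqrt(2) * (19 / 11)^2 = -29602 * sqrt(2) / 121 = -345.98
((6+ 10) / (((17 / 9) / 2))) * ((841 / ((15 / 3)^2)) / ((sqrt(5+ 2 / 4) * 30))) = 40368 * sqrt(22) / 23375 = 8.10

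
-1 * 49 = -49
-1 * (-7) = 7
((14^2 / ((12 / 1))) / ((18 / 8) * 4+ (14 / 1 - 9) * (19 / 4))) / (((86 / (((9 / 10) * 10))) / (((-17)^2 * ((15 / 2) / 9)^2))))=354025 / 33798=10.47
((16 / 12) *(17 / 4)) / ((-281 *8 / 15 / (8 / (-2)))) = 85 / 562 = 0.15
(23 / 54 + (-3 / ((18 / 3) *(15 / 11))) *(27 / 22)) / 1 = -13 / 540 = -0.02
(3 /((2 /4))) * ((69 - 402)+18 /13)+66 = -25008 /13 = -1923.69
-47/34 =-1.38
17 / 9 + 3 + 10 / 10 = 53 / 9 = 5.89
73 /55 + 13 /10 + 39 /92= 3.05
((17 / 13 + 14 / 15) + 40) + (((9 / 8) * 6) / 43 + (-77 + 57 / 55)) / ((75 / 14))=43182043 / 1537250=28.09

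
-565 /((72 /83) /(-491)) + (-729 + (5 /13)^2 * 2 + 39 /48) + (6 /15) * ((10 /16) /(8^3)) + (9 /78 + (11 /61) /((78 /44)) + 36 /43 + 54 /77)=200741185346039363 /629141280768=319071.71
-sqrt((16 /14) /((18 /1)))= -2*sqrt(7) /21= -0.25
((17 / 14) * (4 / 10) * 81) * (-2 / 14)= -1377 / 245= -5.62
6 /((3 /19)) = 38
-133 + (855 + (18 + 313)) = 1053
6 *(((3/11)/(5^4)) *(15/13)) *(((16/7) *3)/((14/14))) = 2592/125125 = 0.02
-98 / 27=-3.63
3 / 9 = 1 / 3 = 0.33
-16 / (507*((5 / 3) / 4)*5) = -64 / 4225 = -0.02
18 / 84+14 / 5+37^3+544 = 3584001 / 70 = 51200.01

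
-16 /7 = -2.29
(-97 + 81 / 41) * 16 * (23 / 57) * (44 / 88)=-716864 / 2337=-306.75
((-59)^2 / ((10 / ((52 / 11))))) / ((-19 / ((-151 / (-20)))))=-6833203 / 10450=-653.90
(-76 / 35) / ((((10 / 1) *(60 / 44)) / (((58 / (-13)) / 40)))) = 6061 / 341250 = 0.02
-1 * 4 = -4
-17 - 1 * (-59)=42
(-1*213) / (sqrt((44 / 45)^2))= -9585 / 44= -217.84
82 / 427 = 0.19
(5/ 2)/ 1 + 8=21/ 2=10.50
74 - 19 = 55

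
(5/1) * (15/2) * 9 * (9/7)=6075/14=433.93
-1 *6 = -6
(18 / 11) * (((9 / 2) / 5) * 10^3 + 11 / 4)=1477.23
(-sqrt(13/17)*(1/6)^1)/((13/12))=-2*sqrt(221)/221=-0.13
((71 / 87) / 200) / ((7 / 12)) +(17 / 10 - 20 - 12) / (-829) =183202 / 4207175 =0.04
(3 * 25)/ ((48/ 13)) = 325/ 16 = 20.31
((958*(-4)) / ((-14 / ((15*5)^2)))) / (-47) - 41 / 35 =-53889427 / 1645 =-32759.53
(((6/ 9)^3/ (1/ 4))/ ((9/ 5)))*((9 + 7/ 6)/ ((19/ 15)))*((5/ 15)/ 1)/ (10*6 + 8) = 6100/ 235467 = 0.03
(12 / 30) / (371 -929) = -1 / 1395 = -0.00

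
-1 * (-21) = 21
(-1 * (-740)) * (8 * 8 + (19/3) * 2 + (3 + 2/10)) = 177304/3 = 59101.33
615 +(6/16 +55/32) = 19747/32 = 617.09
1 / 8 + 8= 65 / 8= 8.12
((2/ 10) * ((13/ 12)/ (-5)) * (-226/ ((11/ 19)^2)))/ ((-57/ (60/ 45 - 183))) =3042299/ 32670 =93.12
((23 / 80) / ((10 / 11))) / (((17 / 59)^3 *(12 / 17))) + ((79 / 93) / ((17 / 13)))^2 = 153178370021 / 7998595200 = 19.15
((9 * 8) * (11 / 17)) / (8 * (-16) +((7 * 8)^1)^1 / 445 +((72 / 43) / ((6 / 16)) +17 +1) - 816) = -841940 / 16651653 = -0.05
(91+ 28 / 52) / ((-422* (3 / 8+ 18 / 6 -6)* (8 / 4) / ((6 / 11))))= 680 / 30173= 0.02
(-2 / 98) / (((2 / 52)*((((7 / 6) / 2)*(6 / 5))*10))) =-26 / 343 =-0.08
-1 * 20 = -20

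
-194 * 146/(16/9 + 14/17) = -2166786/199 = -10888.37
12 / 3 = 4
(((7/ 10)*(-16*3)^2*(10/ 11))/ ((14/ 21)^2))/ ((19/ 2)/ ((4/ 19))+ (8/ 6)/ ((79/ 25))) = 68802048/ 949927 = 72.43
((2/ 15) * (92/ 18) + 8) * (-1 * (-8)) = 9376/ 135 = 69.45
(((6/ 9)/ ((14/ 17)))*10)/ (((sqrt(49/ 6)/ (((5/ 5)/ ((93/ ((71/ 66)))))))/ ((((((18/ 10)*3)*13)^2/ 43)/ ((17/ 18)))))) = 5831514*sqrt(6)/ 3592435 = 3.98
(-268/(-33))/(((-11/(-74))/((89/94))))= 882524/17061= 51.73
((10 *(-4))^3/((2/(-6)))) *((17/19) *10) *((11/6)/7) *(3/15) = 11968000/133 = 89984.96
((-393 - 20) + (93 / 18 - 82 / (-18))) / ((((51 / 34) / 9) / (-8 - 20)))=203252 / 3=67750.67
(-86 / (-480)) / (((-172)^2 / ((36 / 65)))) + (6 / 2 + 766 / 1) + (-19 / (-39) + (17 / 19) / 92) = 902280063533 / 1172558400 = 769.50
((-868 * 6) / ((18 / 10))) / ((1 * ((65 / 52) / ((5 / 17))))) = -34720 / 51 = -680.78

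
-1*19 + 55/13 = -192/13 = -14.77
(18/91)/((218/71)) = 639/9919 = 0.06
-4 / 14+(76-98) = -156 / 7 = -22.29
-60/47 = -1.28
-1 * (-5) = 5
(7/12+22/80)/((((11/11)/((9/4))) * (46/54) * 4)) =8343/14720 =0.57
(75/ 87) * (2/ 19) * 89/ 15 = 890/ 1653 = 0.54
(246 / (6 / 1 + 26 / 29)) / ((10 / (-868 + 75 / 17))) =-52367127 / 17000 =-3080.42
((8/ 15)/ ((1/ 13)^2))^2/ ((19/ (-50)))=-3655808/ 171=-21378.99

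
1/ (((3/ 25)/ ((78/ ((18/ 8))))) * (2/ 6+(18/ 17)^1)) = 44200/ 213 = 207.51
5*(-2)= -10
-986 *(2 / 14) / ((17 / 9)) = -522 / 7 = -74.57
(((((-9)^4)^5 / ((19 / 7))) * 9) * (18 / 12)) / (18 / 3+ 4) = 2297798771761759543389 / 380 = 6046838873057261956.29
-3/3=-1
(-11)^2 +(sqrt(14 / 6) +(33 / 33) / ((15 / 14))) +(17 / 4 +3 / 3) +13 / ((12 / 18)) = sqrt(21) / 3 +8801 / 60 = 148.21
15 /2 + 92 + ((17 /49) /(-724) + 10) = 3884605 /35476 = 109.50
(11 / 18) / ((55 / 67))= 67 / 90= 0.74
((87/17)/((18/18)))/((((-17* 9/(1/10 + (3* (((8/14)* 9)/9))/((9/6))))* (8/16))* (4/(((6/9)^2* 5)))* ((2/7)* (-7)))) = 841/36414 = 0.02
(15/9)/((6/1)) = 0.28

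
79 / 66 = 1.20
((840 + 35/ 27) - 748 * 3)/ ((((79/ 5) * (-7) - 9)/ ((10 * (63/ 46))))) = 6627775/ 41262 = 160.63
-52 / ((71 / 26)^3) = -2.55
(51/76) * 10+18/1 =939/38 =24.71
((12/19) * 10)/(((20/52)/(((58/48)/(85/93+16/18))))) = 105183/9557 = 11.01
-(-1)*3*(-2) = -6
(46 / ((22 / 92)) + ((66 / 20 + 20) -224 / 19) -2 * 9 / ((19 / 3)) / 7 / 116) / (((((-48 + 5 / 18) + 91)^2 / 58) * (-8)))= -3503096343 / 4439041915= -0.79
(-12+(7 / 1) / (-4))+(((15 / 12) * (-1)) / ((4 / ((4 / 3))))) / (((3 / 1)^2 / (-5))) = -365 / 27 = -13.52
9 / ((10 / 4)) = 18 / 5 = 3.60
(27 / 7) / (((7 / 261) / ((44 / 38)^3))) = 75036456 / 336091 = 223.26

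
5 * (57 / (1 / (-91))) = -25935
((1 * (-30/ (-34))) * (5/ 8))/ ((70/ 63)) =135/ 272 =0.50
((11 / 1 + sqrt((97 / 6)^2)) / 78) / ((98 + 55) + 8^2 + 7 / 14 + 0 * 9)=163 / 101790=0.00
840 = 840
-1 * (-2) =2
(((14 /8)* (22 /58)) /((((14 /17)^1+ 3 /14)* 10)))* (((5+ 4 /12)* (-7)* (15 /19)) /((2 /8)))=-1026256 /136097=-7.54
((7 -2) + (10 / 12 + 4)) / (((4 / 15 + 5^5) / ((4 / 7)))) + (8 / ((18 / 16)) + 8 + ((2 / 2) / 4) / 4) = 717099265 / 47254032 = 15.18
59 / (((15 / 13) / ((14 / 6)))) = 5369 / 45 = 119.31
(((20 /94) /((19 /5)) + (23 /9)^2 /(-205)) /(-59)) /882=-357853 /771633254070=-0.00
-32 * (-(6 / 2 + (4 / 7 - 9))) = -1216 / 7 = -173.71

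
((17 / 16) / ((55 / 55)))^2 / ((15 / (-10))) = -289 / 384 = -0.75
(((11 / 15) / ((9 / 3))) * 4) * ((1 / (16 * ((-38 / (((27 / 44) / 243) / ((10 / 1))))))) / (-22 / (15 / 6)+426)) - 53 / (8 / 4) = -27223801921 / 1027313280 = -26.50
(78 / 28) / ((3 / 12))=78 / 7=11.14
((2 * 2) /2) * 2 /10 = 2 /5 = 0.40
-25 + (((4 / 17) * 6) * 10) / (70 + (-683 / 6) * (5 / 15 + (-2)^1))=-396511 / 15895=-24.95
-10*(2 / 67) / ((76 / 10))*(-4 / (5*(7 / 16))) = 640 / 8911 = 0.07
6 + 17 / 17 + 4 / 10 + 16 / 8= 47 / 5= 9.40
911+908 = 1819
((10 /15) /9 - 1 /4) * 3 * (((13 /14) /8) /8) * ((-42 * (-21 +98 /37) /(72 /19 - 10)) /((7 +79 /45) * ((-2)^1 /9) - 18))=-61454835 /1289821184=-0.05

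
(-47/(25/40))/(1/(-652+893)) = -90616/5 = -18123.20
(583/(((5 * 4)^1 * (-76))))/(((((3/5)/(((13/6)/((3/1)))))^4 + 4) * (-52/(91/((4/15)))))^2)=-7728729936662109375/9375439482780581888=-0.82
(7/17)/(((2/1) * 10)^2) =7/6800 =0.00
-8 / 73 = -0.11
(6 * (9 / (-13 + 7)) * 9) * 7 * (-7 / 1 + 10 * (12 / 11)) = -24381 / 11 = -2216.45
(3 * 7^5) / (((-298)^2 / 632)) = 7966518 / 22201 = 358.84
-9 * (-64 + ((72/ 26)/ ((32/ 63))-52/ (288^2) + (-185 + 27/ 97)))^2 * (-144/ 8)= 40463040470464241809/ 4220511879168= 9587235.30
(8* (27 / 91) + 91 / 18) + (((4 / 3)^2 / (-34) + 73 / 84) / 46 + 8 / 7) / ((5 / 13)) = 1274423 / 121992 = 10.45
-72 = -72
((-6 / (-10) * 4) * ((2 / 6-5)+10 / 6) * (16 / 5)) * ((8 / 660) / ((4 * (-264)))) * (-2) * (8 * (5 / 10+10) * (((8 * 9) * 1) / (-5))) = 48384 / 75625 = 0.64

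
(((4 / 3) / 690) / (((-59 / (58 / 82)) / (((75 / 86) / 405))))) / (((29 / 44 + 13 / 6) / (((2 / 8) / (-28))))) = 319 / 2023876659924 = 0.00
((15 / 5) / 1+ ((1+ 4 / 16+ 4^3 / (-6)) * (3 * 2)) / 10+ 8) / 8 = 107 / 160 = 0.67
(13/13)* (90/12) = 15/2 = 7.50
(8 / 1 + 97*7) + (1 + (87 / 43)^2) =1279681 / 1849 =692.09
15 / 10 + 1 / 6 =5 / 3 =1.67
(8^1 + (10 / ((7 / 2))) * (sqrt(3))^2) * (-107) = -12412 / 7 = -1773.14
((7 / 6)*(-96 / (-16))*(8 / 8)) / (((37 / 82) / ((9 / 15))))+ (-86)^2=1369982 / 185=7405.31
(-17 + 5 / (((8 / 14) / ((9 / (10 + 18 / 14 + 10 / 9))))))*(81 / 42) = -898101 / 43736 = -20.53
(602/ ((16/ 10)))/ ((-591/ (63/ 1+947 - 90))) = -346150/ 591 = -585.70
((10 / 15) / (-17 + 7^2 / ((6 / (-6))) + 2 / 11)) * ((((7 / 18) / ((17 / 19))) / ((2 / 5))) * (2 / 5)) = -1463 / 332316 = -0.00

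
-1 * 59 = -59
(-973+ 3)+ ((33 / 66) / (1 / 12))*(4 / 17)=-16466 / 17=-968.59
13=13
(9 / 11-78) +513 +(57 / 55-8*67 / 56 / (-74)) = 12449671 / 28490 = 436.98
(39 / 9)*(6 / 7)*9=234 / 7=33.43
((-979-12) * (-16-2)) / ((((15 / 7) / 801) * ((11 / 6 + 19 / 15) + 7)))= 66678444 / 101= 660182.61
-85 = -85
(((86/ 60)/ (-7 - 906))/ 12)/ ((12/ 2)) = -43/ 1972080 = -0.00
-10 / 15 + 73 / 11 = 197 / 33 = 5.97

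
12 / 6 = 2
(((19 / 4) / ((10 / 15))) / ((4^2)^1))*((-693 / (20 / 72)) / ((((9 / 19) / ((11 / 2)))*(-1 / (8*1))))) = 8255709 / 80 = 103196.36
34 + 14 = 48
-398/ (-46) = 199/ 23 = 8.65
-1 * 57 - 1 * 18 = -75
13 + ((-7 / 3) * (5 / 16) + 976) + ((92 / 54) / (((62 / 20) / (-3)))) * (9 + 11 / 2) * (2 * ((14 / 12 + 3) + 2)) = 693.42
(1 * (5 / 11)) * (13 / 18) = 65 / 198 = 0.33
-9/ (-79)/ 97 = 9/ 7663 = 0.00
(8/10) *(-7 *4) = -112/5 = -22.40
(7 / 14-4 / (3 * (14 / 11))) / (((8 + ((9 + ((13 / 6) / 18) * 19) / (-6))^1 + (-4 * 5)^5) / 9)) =22356 / 14515172245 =0.00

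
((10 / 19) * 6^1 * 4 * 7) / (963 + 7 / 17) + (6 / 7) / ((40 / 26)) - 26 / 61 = 147950969 / 664373570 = 0.22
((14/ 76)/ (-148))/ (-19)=7/ 106856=0.00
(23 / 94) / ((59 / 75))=1725 / 5546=0.31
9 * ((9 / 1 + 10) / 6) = 57 / 2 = 28.50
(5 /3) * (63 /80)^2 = 1323 /1280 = 1.03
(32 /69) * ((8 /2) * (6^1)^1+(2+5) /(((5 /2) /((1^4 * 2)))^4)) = 537344 /43125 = 12.46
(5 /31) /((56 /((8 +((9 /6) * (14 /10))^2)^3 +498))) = 2409240521 /347200000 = 6.94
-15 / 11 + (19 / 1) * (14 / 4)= 65.14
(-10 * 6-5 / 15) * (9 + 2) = -1991 / 3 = -663.67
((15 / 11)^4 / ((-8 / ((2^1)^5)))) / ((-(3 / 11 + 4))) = 202500 / 62557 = 3.24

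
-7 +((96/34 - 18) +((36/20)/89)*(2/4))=-22.17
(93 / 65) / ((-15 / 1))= -31 / 325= -0.10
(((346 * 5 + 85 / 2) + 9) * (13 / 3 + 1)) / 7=4072 / 3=1357.33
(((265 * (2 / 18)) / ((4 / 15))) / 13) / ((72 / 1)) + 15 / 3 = 57485 / 11232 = 5.12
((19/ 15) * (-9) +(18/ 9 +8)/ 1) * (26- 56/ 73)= -12894/ 365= -35.33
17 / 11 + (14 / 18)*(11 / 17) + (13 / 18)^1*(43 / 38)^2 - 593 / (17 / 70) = -3951251459 / 1620168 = -2438.79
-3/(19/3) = -9/19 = -0.47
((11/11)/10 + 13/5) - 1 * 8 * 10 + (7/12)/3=-13879/180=-77.11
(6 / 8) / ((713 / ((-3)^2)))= 27 / 2852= 0.01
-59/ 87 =-0.68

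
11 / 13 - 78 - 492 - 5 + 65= -6619 / 13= -509.15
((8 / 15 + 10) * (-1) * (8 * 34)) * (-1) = 42976 / 15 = 2865.07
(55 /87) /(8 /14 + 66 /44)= 770 /2523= 0.31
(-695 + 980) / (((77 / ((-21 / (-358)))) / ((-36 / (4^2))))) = -7695 / 15752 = -0.49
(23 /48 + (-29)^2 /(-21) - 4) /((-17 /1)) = 14639 /5712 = 2.56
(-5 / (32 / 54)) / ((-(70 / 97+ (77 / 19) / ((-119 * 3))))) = 12689055 / 1068208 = 11.88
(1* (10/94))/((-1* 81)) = -5/3807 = -0.00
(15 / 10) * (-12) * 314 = -5652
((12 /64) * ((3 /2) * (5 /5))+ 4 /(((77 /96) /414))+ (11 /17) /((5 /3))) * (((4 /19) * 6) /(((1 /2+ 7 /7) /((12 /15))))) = 865109874 /621775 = 1391.36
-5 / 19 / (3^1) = -5 / 57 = -0.09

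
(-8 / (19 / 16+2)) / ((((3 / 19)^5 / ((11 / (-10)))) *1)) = 1743173696 / 61965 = 28131.59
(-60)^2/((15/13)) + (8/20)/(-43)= 670798/215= 3119.99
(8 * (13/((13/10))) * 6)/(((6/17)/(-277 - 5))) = -383520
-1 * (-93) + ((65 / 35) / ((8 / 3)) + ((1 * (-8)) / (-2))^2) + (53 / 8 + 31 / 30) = 49289 / 420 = 117.35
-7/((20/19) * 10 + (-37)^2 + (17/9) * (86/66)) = -39501/7798556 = -0.01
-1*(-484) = 484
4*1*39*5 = 780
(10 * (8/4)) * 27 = 540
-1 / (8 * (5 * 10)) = -1 / 400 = -0.00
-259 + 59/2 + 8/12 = -1373/6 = -228.83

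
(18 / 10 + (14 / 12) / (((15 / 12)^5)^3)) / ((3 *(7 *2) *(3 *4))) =168553018259 / 46142578125000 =0.00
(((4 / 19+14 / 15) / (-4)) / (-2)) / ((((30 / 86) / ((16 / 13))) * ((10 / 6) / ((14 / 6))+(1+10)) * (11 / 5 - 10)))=-98126 / 17772885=-0.01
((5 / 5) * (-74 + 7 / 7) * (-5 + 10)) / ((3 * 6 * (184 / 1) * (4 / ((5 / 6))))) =-1825 / 79488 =-0.02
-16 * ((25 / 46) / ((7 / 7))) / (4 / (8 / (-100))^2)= -8 / 575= -0.01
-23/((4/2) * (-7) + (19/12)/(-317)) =87492/53275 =1.64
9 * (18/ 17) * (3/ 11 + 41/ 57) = 33588/ 3553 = 9.45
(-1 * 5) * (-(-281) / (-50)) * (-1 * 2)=-281 / 5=-56.20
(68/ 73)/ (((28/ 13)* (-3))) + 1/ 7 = -2/ 1533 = -0.00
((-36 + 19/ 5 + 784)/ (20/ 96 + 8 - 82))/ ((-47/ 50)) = 128880/ 11891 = 10.84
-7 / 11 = -0.64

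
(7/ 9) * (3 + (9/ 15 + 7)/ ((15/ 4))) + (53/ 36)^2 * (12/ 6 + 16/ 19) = 1033153/ 102600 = 10.07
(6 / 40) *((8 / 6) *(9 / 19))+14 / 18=0.87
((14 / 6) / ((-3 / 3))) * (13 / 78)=-7 / 18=-0.39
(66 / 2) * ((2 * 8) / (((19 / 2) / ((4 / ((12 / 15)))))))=5280 / 19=277.89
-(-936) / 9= 104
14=14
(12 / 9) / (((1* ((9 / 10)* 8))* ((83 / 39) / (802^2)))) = 41808260 / 747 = 55968.22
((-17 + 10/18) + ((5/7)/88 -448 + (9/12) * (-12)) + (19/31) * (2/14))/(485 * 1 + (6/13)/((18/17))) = -151081567/154939488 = -0.98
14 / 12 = 7 / 6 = 1.17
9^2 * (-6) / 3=-162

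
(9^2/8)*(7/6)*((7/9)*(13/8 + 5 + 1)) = 8967/128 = 70.05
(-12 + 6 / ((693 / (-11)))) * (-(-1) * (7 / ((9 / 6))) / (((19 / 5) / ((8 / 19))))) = -20320 / 3249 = -6.25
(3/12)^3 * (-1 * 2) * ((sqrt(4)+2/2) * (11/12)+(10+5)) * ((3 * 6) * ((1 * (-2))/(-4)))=-639/128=-4.99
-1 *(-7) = 7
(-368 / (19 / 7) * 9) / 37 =-23184 / 703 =-32.98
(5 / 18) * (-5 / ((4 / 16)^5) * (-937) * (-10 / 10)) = -11993600 / 9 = -1332622.22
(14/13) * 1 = 14/13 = 1.08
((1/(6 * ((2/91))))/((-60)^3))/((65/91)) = -637/12960000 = -0.00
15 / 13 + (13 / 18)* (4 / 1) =473 / 117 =4.04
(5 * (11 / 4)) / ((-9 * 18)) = -55 / 648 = -0.08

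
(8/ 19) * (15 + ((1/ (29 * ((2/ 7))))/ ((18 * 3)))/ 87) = 8174534/ 1294299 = 6.32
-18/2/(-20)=9/20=0.45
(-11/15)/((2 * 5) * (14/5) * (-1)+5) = 11/345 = 0.03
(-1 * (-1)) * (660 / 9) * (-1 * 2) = -440 / 3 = -146.67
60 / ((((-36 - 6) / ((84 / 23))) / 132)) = -15840 / 23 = -688.70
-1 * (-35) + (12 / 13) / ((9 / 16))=1429 / 39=36.64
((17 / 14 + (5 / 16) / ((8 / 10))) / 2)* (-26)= -9347 / 448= -20.86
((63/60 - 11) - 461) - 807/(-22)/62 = -801961/1705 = -470.36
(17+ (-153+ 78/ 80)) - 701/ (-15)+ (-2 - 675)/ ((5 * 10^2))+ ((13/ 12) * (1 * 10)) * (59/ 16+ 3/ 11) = -2056701/ 44000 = -46.74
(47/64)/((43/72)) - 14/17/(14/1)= 6847/5848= 1.17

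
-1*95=-95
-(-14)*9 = 126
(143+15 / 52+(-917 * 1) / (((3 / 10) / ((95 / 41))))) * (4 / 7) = -44383327 / 11193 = -3965.28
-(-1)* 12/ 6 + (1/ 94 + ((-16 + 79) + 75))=13161/ 94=140.01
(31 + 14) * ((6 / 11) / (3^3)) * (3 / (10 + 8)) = 5 / 33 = 0.15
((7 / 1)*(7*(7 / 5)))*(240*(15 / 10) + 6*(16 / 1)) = 156408 / 5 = 31281.60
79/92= 0.86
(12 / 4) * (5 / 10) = 3 / 2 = 1.50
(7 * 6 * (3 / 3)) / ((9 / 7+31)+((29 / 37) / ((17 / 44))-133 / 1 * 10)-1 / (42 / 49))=-1109556 / 34260245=-0.03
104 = 104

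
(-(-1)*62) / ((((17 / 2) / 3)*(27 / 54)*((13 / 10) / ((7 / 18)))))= 13.09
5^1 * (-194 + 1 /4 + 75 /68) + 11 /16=-261813 /272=-962.55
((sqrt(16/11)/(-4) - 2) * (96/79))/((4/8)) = -384/79 - 192 * sqrt(11)/869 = -5.59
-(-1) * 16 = 16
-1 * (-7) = 7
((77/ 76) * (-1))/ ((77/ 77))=-77/ 76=-1.01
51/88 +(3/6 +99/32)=1469/352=4.17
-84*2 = -168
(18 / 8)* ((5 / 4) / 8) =45 / 128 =0.35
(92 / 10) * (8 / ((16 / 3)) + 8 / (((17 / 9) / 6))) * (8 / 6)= 5612 / 17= 330.12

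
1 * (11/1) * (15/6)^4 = 6875/16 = 429.69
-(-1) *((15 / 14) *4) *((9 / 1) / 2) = 135 / 7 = 19.29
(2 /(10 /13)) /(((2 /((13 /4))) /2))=169 /20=8.45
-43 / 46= -0.93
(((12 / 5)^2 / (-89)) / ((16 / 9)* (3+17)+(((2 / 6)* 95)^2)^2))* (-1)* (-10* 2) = -46656 / 36246809725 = -0.00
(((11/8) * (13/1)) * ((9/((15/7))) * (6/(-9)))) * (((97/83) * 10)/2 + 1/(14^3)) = -190321989/650720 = -292.48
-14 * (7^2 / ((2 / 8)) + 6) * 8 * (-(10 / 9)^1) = 226240 / 9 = 25137.78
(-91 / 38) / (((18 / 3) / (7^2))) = -4459 / 228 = -19.56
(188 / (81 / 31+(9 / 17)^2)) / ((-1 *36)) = -421073 / 233280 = -1.81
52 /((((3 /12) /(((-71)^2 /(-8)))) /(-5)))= 655330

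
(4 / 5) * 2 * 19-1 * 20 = 52 / 5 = 10.40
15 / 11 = 1.36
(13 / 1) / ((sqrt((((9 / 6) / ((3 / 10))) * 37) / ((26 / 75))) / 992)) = 12896 * sqrt(14430) / 2775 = 558.25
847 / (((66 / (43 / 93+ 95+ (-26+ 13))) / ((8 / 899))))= 2362052 / 250821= 9.42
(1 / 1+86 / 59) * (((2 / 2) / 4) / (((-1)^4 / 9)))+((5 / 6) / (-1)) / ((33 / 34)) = 109135 / 23364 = 4.67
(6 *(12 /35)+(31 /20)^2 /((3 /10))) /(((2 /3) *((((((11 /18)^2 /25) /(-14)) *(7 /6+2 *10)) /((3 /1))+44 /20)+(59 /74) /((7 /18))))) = 1140283575 /320424701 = 3.56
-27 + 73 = 46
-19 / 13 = -1.46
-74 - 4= -78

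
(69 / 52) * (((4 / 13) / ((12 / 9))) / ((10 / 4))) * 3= 621 / 1690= 0.37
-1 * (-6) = 6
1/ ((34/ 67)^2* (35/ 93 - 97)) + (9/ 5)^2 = 830976171/ 259695400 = 3.20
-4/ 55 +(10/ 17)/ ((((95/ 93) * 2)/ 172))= 878488/ 17765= 49.45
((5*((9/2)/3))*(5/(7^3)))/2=75/1372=0.05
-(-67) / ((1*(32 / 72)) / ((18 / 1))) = 5427 / 2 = 2713.50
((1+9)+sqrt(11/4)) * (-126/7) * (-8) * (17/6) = 204 * sqrt(11)+4080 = 4756.59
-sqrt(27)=-3* sqrt(3)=-5.20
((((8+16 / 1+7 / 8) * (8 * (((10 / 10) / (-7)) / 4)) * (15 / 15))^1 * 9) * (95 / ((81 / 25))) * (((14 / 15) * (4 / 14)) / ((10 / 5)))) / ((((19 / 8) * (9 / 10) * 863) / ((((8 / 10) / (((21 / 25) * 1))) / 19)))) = -3980000 / 585717237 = -0.01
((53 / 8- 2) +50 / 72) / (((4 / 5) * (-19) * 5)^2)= 0.00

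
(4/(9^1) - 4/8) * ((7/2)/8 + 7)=-119/288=-0.41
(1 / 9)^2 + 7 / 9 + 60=4924 / 81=60.79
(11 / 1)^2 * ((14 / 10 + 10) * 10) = 13794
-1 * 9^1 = -9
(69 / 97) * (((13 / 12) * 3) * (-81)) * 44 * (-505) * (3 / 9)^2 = 44845515 / 97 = 462324.90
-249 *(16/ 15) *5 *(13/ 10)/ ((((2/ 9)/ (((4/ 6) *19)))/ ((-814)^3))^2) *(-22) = 179485865325582735240262656/ 5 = 35897173065116547048052530.00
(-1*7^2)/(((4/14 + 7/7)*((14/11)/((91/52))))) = -3773/72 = -52.40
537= 537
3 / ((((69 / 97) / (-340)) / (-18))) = 593640 / 23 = 25810.43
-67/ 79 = -0.85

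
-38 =-38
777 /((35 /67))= 7437 /5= 1487.40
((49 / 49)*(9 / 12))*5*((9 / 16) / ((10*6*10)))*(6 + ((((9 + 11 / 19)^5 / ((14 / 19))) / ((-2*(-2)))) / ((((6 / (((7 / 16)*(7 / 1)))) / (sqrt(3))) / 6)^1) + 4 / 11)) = 63 / 2816 + 393140251413*sqrt(3) / 1334487040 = 510.29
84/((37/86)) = 7224/37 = 195.24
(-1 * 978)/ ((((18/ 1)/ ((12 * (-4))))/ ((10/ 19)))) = 26080/ 19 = 1372.63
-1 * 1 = -1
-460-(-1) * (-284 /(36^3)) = -5365511 /11664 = -460.01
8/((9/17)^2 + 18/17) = 2312/387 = 5.97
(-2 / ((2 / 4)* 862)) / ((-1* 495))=2 / 213345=0.00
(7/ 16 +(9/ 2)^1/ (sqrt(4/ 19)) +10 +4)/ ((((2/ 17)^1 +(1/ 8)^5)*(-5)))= -2680832/ 109255 - 417792*sqrt(19)/ 109255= -41.21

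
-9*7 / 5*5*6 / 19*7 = -2646 / 19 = -139.26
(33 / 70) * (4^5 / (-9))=-5632 / 105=-53.64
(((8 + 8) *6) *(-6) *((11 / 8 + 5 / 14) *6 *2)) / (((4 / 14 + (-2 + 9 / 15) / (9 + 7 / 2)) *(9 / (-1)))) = 145500 / 19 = 7657.89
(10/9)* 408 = 1360/3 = 453.33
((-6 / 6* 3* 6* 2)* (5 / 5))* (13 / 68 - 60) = 36603 / 17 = 2153.12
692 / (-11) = -692 / 11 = -62.91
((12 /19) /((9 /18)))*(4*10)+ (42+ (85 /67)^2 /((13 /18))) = 105062556 /1108783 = 94.75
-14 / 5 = -2.80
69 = 69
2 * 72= 144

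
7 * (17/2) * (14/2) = 833/2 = 416.50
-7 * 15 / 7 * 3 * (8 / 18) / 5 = -4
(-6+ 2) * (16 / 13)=-64 / 13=-4.92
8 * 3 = 24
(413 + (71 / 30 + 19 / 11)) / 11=137641 / 3630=37.92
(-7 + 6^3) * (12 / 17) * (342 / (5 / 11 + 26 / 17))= 25431.53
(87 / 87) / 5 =1 / 5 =0.20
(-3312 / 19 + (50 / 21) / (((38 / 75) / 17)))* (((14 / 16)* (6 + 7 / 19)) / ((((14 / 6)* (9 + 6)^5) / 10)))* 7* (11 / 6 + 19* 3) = -28233293 / 23085000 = -1.22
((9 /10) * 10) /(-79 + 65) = -9 /14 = -0.64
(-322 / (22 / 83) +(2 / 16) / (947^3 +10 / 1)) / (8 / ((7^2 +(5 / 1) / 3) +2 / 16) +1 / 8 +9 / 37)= -372268802318323433 / 161110609664499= -2310.64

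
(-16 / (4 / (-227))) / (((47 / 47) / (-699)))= -634692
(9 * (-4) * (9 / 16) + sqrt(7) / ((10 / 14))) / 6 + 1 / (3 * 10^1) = -401 / 120 + 7 * sqrt(7) / 30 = -2.72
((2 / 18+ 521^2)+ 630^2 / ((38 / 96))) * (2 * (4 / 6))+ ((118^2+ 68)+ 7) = 1712846.80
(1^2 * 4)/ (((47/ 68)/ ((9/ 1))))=2448/ 47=52.09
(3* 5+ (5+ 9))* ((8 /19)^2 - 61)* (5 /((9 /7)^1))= -7428785 /1083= -6859.45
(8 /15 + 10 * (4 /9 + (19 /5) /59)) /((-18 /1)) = -7463 /23895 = -0.31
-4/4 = -1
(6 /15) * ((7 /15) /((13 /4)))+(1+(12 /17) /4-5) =-62423 /16575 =-3.77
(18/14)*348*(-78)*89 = -21742344/7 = -3106049.14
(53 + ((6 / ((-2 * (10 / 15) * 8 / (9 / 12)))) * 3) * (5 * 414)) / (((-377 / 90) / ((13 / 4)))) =3696255 / 1856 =1991.52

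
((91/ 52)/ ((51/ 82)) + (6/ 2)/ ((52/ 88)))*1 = 10463/ 1326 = 7.89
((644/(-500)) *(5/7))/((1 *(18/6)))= -23/75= -0.31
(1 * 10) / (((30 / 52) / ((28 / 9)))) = 53.93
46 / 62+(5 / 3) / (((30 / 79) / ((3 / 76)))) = 0.92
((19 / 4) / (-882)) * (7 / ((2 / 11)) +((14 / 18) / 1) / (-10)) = -4693 / 22680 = -0.21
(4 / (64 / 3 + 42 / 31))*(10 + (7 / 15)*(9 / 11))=106206 / 58025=1.83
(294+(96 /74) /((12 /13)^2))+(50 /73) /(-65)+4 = 31550293 /105339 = 299.51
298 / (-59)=-298 / 59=-5.05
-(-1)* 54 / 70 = 27 / 35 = 0.77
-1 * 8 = -8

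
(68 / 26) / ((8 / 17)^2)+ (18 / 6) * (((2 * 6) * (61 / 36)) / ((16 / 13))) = 25531 / 416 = 61.37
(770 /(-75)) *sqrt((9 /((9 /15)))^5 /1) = -2310 *sqrt(15) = -8946.59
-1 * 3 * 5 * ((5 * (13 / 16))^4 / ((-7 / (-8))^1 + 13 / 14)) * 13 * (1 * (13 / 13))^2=-24366103125 / 827392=-29449.29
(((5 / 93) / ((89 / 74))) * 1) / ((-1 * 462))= -0.00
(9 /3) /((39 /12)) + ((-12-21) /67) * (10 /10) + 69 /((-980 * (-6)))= 755033 /1707160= 0.44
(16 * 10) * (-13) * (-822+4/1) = 1701440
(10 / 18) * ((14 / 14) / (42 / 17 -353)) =-85 / 53631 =-0.00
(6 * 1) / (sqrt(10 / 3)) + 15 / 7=15 / 7 + 3 * sqrt(30) / 5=5.43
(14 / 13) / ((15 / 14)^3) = 38416 / 43875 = 0.88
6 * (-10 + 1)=-54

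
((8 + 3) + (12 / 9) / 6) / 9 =101 / 81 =1.25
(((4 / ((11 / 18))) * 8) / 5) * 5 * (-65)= -37440 / 11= -3403.64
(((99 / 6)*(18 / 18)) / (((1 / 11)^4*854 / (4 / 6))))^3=4177248169415651 / 622835864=6706820.22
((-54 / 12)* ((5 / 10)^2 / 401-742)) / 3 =3570501 / 3208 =1113.00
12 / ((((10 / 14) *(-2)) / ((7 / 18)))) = -49 / 15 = -3.27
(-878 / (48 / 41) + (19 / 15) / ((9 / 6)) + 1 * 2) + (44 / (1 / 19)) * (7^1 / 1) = 1837759 / 360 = 5104.89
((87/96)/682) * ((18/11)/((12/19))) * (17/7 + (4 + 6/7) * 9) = 533919/3360896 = 0.16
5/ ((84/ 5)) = 0.30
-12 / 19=-0.63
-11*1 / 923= -11 / 923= -0.01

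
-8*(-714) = 5712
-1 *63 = -63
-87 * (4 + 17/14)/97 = -6351/1358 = -4.68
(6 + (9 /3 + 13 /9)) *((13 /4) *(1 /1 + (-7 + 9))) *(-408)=-41548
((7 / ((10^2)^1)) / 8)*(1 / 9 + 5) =161 / 3600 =0.04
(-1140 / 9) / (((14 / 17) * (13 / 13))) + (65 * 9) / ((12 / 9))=284.94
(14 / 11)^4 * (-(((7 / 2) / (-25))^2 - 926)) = 22232789404 / 9150625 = 2429.65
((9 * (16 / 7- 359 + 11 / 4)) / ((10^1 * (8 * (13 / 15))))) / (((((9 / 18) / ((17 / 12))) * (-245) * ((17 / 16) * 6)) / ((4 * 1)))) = 0.33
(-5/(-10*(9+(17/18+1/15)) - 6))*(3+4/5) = 171/955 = 0.18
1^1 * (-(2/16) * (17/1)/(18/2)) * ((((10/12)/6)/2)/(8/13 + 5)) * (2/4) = -1105/756864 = -0.00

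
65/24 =2.71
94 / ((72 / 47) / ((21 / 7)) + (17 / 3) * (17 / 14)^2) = 2597784 / 245023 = 10.60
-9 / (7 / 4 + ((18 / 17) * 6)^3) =-176868 / 5073239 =-0.03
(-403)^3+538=-65450289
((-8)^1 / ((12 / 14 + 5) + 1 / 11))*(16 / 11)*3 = -1344 / 229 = -5.87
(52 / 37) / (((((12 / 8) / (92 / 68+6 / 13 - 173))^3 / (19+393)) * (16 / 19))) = -1022020856.76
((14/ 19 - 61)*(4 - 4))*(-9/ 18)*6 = 0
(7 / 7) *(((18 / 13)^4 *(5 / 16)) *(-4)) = -4.59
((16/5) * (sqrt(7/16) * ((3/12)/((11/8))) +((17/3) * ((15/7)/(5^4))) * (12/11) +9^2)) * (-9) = -112295376/48125-72 * sqrt(7)/55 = -2336.87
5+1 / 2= 11 / 2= 5.50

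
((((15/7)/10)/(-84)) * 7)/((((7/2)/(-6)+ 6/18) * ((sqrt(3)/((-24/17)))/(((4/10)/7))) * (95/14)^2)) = -32 * sqrt(3)/767125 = -0.00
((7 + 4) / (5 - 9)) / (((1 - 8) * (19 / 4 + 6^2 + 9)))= 11 / 1393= 0.01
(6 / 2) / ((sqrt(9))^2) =1 / 3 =0.33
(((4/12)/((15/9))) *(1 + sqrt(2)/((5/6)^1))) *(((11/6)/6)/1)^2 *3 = 121/2160 + 121 *sqrt(2)/1800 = 0.15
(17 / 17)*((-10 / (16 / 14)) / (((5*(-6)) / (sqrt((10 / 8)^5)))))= 175*sqrt(5) / 768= 0.51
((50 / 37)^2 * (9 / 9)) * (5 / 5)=2500 / 1369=1.83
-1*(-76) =76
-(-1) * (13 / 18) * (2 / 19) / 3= 13 / 513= 0.03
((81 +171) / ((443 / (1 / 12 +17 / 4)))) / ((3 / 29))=10556 / 443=23.83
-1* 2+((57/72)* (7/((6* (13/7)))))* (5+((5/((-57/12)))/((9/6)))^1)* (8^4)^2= 35863687.12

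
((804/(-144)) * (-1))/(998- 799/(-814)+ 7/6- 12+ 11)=27269/4879840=0.01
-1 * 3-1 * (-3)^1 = 0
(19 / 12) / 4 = 19 / 48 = 0.40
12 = 12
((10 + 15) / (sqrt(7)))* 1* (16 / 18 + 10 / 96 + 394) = 1421975* sqrt(7) / 1008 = 3732.33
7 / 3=2.33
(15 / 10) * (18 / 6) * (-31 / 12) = -11.62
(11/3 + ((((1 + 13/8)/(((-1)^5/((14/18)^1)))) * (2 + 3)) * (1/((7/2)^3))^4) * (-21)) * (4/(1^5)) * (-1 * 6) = -3551178856/40353607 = -88.00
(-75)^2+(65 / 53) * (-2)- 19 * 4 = 293967 / 53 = 5546.55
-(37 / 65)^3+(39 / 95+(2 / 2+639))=3340619668 / 5217875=640.23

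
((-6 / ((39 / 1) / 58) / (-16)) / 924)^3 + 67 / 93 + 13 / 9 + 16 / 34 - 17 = -839707821589524725 / 58457004856233984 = -14.36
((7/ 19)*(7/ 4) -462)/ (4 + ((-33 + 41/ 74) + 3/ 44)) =14270641/ 877781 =16.26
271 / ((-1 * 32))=-271 / 32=-8.47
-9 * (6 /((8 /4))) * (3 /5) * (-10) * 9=1458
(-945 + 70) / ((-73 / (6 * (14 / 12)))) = 6125 / 73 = 83.90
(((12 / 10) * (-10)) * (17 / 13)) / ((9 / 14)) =-952 / 39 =-24.41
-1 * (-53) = 53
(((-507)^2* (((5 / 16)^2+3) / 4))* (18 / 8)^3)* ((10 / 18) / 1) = 82555142085 / 65536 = 1259691.50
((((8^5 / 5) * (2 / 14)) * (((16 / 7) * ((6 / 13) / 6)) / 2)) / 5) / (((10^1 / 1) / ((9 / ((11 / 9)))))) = 10616832 / 875875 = 12.12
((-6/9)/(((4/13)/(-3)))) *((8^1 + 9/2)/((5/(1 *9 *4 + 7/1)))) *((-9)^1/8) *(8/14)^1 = -25155/56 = -449.20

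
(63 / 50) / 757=63 / 37850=0.00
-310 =-310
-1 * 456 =-456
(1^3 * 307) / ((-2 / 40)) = -6140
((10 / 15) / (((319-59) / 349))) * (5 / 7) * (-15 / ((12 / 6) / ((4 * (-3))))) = 5235 / 91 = 57.53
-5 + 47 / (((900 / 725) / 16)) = 5407 / 9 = 600.78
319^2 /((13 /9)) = 915849 /13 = 70449.92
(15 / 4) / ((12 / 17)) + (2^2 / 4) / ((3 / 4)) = 319 / 48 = 6.65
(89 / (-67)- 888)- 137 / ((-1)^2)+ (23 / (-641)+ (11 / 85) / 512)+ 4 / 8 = -1917394613663 / 1869053440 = -1025.86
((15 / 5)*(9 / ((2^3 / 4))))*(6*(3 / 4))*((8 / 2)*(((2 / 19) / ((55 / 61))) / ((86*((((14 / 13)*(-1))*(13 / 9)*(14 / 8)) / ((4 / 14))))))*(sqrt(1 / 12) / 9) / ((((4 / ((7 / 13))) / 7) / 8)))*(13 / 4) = -4941*sqrt(3) / 314545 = -0.03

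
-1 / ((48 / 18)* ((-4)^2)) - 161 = -20611 / 128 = -161.02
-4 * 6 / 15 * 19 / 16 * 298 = -2831 / 5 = -566.20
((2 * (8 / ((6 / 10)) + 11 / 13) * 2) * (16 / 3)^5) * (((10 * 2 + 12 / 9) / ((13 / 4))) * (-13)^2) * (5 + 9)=8312909201408 / 2187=3801055876.27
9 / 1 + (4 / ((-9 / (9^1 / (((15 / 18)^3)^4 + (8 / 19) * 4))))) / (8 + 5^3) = 4671922388157 / 520069946389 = 8.98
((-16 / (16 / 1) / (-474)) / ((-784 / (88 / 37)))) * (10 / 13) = -55 / 11171706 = -0.00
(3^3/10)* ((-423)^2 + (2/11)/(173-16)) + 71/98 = 40882135244/84623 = 483109.03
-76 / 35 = -2.17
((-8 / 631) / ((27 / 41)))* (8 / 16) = -0.01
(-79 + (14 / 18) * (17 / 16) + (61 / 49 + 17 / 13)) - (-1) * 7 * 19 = 5263259 / 91728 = 57.38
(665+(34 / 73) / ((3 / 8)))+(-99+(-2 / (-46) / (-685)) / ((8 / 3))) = 15657444383 / 27602760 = 567.24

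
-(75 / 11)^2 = -5625 / 121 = -46.49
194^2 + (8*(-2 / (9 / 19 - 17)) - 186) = 5879802 / 157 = 37450.97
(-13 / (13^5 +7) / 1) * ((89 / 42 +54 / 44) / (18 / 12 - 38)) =0.00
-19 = -19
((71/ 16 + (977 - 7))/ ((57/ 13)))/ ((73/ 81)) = 5472441/ 22192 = 246.60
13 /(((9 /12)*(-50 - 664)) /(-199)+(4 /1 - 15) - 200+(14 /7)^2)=-398 /6255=-0.06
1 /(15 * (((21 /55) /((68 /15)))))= 748 /945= 0.79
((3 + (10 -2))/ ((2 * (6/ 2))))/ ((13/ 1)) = 11/ 78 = 0.14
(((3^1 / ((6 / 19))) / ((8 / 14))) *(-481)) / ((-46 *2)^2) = -63973 / 67712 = -0.94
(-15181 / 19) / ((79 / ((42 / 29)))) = -33558 / 2291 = -14.65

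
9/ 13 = 0.69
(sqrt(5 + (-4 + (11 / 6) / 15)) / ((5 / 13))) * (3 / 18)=0.46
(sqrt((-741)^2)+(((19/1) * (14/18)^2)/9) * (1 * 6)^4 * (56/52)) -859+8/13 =194810/117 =1665.04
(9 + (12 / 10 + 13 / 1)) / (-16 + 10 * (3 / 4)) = -232 / 85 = -2.73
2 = 2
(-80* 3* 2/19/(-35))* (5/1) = 480/133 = 3.61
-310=-310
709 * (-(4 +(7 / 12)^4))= -2918.09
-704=-704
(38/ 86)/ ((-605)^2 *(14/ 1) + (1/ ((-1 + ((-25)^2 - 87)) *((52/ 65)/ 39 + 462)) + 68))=306409694/ 3553545689805319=0.00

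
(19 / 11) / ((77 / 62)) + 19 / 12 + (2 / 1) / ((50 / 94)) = 1711141 / 254100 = 6.73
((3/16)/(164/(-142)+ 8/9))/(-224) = 1917/609280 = 0.00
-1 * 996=-996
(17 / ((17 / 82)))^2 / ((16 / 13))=21853 / 4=5463.25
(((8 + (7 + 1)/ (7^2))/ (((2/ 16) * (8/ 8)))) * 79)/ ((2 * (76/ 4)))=126400/ 931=135.77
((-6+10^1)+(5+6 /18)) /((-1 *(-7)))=1.33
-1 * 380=-380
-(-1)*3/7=3/7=0.43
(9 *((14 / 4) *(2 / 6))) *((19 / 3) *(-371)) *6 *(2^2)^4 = -37895424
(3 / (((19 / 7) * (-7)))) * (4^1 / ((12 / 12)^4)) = -12 / 19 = -0.63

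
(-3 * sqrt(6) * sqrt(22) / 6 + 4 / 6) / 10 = 1 / 15-sqrt(33) / 10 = -0.51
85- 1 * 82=3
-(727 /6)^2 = -528529 /36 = -14681.36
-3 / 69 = -1 / 23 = -0.04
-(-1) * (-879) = -879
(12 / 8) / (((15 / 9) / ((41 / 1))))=369 / 10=36.90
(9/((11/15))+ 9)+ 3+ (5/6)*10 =1076/33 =32.61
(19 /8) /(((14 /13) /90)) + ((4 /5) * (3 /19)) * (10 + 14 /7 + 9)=1070037 /5320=201.13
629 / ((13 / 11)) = 6919 / 13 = 532.23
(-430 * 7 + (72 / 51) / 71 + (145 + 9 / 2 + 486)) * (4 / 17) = -11463990 / 20519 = -558.70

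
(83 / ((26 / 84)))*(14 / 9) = 16268 / 39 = 417.13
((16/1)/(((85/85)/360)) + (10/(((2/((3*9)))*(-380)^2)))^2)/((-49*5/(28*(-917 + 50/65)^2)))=-681574463795278454409/1233357944000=-552616916.37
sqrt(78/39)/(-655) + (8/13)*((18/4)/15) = 12/65-sqrt(2)/655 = 0.18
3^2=9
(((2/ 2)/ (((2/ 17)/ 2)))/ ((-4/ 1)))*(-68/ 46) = 289/ 46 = 6.28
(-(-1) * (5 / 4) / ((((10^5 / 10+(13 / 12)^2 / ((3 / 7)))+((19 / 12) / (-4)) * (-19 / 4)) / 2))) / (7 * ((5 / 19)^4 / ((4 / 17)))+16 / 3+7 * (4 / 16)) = 675584064 / 19536127337221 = 0.00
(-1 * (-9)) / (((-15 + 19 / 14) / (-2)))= 252 / 191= 1.32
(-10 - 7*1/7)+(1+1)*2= -7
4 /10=2 /5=0.40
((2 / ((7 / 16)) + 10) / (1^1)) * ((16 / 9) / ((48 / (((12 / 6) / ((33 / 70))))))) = 680 / 297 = 2.29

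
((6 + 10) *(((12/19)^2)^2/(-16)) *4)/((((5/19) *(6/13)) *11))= -179712/377245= -0.48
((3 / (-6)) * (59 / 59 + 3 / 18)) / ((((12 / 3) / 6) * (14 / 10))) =-5 / 8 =-0.62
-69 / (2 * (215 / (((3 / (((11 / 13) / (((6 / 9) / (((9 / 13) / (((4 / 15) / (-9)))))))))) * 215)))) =15548 / 4455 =3.49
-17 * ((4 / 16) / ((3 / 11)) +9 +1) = -2227 / 12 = -185.58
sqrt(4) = 2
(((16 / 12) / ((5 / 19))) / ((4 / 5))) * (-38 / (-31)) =722 / 93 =7.76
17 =17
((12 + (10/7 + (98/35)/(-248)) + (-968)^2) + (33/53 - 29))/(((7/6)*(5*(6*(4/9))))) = 60236.30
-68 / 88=-17 / 22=-0.77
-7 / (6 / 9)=-21 / 2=-10.50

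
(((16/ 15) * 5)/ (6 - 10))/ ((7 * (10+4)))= -2/ 147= -0.01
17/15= 1.13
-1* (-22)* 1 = 22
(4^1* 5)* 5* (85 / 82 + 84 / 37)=501650 / 1517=330.69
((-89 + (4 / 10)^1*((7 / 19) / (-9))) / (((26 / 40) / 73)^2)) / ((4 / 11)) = -89228669420 / 28899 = -3087604.05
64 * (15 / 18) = 160 / 3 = 53.33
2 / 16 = 1 / 8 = 0.12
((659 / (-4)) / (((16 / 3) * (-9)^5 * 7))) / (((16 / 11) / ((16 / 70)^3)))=7249 / 11814720750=0.00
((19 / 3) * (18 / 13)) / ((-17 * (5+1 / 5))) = -285 / 2873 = -0.10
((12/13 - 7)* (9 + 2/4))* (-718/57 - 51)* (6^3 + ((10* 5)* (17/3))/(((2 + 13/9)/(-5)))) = -288952375/403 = -717003.41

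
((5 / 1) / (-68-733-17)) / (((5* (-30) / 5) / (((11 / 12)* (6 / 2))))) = 11 / 19632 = 0.00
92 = 92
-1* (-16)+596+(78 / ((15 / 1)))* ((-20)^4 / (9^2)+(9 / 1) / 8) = 17640917 / 1620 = 10889.45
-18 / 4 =-9 / 2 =-4.50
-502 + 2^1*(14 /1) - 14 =-488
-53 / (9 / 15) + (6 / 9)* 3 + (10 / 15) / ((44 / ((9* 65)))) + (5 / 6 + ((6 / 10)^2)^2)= -525984 / 6875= -76.51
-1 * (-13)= 13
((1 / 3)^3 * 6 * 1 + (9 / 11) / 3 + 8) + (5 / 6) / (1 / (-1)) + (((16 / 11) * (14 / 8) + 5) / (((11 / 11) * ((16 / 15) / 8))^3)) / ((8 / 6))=7587647 / 3168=2395.09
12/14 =6/7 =0.86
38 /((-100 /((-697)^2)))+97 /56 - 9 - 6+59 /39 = -10080206957 /54600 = -184619.18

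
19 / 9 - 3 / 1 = -8 / 9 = -0.89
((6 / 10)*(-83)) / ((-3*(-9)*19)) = -83 / 855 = -0.10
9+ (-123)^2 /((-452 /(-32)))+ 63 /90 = 1221281 /1130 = 1080.78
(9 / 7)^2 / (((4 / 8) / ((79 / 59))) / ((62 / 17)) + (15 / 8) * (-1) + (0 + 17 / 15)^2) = -357064200 / 105444913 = -3.39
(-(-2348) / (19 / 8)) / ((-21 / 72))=-450816 / 133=-3389.59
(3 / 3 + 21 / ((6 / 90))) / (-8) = -79 / 2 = -39.50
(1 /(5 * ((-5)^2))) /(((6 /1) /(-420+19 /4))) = -1661 /3000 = -0.55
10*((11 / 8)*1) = 55 / 4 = 13.75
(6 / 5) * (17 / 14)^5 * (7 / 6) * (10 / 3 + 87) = 384781247 / 1152480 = 333.87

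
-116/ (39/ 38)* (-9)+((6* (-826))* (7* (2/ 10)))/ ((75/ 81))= -10523892/ 1625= -6476.24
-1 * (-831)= 831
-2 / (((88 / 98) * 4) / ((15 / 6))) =-245 / 176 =-1.39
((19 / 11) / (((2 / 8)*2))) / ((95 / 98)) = 196 / 55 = 3.56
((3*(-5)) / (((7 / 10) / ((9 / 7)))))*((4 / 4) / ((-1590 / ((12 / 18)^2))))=20 / 2597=0.01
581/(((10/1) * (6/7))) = 4067/60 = 67.78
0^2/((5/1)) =0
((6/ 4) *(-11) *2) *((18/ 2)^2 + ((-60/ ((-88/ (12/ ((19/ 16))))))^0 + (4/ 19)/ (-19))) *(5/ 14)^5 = -1526146875/ 97077232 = -15.72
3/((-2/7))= -21/2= -10.50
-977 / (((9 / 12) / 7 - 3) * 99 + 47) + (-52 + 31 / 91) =-29021407 / 609973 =-47.58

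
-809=-809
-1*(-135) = 135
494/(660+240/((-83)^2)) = 1701583/2273490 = 0.75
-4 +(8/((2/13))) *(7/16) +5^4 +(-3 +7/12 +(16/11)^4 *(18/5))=144385364/219615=657.45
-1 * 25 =-25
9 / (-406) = -9 / 406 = -0.02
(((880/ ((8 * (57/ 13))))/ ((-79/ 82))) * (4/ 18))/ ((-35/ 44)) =2063776/ 283689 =7.27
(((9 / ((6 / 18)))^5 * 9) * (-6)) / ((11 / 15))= -11622614670 / 11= -1056601333.64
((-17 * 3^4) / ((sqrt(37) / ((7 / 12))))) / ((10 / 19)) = -250.90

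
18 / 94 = 9 / 47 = 0.19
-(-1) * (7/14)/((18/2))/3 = 0.02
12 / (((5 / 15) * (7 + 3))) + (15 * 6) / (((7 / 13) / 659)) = 3855276 / 35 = 110150.74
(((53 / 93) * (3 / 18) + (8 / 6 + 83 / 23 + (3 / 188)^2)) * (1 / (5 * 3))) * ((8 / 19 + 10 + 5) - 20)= -33131461597 / 21546232560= -1.54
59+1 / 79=4662 / 79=59.01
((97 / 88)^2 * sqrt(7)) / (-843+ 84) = -9409 * sqrt(7) / 5877696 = -0.00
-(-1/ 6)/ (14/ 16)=4/ 21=0.19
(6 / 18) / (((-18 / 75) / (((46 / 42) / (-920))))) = 5 / 3024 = 0.00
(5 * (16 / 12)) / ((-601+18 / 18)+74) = -10 / 789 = -0.01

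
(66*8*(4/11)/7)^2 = 36864/49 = 752.33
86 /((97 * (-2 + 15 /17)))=-0.79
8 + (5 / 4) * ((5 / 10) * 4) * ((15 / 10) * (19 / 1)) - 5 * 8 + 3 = 169 / 4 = 42.25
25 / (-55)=-5 / 11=-0.45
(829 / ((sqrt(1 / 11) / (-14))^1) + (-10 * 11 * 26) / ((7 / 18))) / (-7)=51480 / 49 + 1658 * sqrt(11)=6549.58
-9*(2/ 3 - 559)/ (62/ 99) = 497475/ 62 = 8023.79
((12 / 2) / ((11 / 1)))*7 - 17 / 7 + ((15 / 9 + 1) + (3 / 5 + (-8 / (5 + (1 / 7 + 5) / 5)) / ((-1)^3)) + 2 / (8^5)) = 5.98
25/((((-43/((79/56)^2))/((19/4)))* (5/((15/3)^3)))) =-74111875/539392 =-137.40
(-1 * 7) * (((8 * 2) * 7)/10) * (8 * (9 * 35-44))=-849856/5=-169971.20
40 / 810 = 4 / 81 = 0.05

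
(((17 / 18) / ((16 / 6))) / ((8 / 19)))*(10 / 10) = 323 / 384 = 0.84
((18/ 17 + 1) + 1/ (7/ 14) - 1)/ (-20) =-13/ 85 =-0.15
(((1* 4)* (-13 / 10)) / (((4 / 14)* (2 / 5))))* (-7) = 318.50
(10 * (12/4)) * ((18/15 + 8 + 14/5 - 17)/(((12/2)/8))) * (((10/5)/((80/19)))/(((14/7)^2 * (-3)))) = 95/12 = 7.92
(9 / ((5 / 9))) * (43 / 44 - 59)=-206793 / 220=-939.97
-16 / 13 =-1.23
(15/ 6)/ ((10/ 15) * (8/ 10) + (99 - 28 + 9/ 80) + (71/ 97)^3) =21904152/ 631172435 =0.03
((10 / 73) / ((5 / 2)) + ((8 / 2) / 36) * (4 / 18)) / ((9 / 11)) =5170 / 53217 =0.10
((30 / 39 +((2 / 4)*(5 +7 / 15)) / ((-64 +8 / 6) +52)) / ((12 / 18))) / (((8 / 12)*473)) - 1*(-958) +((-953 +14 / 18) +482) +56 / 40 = 1575082033 / 3219840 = 489.18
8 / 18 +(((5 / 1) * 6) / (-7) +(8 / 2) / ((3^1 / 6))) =262 / 63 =4.16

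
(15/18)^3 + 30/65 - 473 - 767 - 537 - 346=-5958463/2808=-2121.96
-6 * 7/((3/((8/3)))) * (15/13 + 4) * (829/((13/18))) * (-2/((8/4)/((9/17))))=335924064/2873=116924.49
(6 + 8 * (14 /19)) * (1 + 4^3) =14690 /19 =773.16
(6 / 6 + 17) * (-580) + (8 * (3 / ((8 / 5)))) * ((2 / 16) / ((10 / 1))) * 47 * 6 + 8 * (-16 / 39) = -3241807 / 312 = -10390.41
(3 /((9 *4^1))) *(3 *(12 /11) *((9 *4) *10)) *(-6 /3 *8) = -17280 /11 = -1570.91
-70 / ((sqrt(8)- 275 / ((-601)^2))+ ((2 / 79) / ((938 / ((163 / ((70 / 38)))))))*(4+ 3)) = 625135106569157772525 / 4477379877749969415727- 156713283095563931625875*sqrt(2) / 8954759755499938831454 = -24.61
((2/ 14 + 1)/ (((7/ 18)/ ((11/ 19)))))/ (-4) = -396/ 931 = -0.43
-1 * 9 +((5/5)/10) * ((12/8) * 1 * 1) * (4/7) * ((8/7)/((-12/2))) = -2209/245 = -9.02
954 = 954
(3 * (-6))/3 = -6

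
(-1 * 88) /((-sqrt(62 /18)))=264 * sqrt(31) /31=47.42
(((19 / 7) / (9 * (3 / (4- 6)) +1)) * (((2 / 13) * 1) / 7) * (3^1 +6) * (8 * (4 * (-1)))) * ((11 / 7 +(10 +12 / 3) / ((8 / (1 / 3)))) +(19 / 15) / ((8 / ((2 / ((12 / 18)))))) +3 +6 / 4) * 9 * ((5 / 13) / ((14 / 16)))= 393261696 / 10144225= 38.77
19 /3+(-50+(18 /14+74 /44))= -18803 /462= -40.70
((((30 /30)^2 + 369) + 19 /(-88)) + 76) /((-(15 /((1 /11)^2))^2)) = -39229 /289891800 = -0.00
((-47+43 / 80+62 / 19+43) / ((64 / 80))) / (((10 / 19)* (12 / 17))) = -1717 / 2560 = -0.67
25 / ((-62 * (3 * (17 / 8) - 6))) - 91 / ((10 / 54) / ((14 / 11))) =-626.49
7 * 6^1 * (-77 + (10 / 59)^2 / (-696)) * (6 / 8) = -979407723 / 403796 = -2425.50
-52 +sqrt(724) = -52 +2* sqrt(181) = -25.09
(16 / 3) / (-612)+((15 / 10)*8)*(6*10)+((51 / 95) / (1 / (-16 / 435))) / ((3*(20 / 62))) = 22760889452 / 31613625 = 719.97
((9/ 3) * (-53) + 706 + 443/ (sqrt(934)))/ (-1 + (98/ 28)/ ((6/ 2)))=1329 * sqrt(934)/ 467 + 3282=3368.97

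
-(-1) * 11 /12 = 11 /12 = 0.92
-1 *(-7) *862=6034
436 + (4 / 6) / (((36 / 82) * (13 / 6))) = 51094 / 117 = 436.70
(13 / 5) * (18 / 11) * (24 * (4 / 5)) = 22464 / 275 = 81.69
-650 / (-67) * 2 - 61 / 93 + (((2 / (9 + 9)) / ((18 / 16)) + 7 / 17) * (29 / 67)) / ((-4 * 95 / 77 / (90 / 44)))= 47426863 / 2542248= 18.66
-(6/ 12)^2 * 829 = -829/ 4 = -207.25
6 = 6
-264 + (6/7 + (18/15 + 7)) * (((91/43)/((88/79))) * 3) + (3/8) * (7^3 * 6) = 10583307/18920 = 559.37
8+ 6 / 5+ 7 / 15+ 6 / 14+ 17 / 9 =755 / 63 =11.98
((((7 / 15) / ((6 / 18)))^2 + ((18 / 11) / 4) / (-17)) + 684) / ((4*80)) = 6413501 / 2992000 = 2.14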